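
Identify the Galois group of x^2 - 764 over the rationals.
Gal(K/Q) = Z/2Z (cyclic of order 2)

x^2 - 764 is irreducible over Q since 764 is not a rational square. The splitting field Q(sqrt(764)) has degree 2 over Q, and its unique nontrivial automorphism is sqrt(764) ↦ -sqrt(764). Hence Gal(Q(sqrt(764))/Q) = Z/2Z.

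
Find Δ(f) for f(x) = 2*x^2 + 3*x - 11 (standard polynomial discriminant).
Δ = 97

For a quadratic a x^2 + b x + c the discriminant is Δ = b^2 - 4ac = (3)^2 - 4*(2)*(-11) = 9 - (-88) = 97.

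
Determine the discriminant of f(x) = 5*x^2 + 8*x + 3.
Δ = 4

For a quadratic a x^2 + b x + c the discriminant is Δ = b^2 - 4ac = (8)^2 - 4*(5)*(3) = 64 - (60) = 4.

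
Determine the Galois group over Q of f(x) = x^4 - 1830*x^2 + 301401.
Gal(K/Q) = Z/2Z (cyclic of order 2)

f factors as (x^2 - 183)(x^2 - 1647), so the splitting field is K = Q(sqrt(183), sqrt(1647)). The squarefree part of 183 is 183 and the squarefree part of 1647 is also 183, so sqrt(183) and sqrt(1647) are both rational multiples of sqrt(183). Hence Q(sqrt(183)) = Q(sqrt(1647)) = Q(sqrt(183)), and the splitting field collapses to a single degree-2 extension with Galois group Z/2Z.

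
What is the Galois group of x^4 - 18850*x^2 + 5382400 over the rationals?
Gal(K/Q) = Z/2Z (cyclic of order 2)

f factors as (x^2 - 18560)(x^2 - 290), so the splitting field is K = Q(sqrt(18560), sqrt(290)). The squarefree part of 18560 is 290 and the squarefree part of 290 is also 290, so sqrt(18560) and sqrt(290) are both rational multiples of sqrt(290). Hence Q(sqrt(18560)) = Q(sqrt(290)) = Q(sqrt(290)), and the splitting field collapses to a single degree-2 extension with Galois group Z/2Z.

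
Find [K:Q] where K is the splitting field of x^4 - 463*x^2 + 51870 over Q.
[K:Q] = 4

f factors as (x^2 - 190)(x^2 - 273); the splitting field is K = Q(sqrt(190), sqrt(273)). Since 190, 273, and 51870 are all non-squares in Q, the three subfields Q(sqrt(190)), Q(sqrt(273)), Q(sqrt(51870)) are distinct degree-2 extensions, so [K:Q] = 4 (Klein four Galois group).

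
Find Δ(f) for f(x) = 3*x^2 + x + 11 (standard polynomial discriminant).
Δ = -131

For a quadratic a x^2 + b x + c the discriminant is Δ = b^2 - 4ac = (1)^2 - 4*(3)*(11) = 1 - (132) = -131.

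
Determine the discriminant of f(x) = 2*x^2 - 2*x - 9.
Δ = 76

For a quadratic a x^2 + b x + c the discriminant is Δ = b^2 - 4ac = (-2)^2 - 4*(2)*(-9) = 4 - (-72) = 76.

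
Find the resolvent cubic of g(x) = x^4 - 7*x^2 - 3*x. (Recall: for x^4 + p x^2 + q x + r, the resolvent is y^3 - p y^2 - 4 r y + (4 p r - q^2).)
h(y) = y^3 + 7*y^2 - 9

Identify coefficients: p = -7, q = -3, r = 0.
Plug into h(y) = y^3 - p y^2 - 4 r y + (4 p r - q^2):
  h(y) = y^3 - (-7) y^2 - 4*(0) y + (4*(-7)*(0) - (-3)^2)
       = y^3 + (7) y^2 + (0) y + (-9).
Simplifying: h(y) = y^3 + 7*y^2 - 9.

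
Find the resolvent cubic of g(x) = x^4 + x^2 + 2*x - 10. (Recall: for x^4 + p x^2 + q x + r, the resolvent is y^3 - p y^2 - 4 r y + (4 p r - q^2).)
h(y) = y^3 - y^2 + 40*y - 44

Identify coefficients: p = 1, q = 2, r = -10.
Plug into h(y) = y^3 - p y^2 - 4 r y + (4 p r - q^2):
  h(y) = y^3 - (1) y^2 - 4*(-10) y + (4*(1)*(-10) - (2)^2)
       = y^3 + (-1) y^2 + (40) y + (-44).
Simplifying: h(y) = y^3 - y^2 + 40*y - 44.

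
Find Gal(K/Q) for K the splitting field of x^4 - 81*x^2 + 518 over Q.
Gal(K/Q) = V_4 (Klein four-group, Z/2Z × Z/2Z)

f factors as (x^2 - 74)(x^2 - 7), so the splitting field is K = Q(sqrt(74), sqrt(7)). The elements 74, 7, 518 are all non-squares in Q, so sqrt(74) and sqrt(7) generate independent quadratic extensions. Thus [K:Q] = 4 and Gal(K/Q) is generated by the two order-2 automorphisms sqrt(74) ↦ -sqrt(74) and sqrt(7) ↦ -sqrt(7), giving V_4.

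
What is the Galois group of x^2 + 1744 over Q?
Gal(K/Q) = Z/2Z (cyclic of order 2)

x^2 + 1744 is irreducible over Q since -1744 is not a rational square. The splitting field Q(sqrt(-1744)) has degree 2 over Q, and its unique nontrivial automorphism is sqrt(-1744) ↦ -sqrt(-1744). Hence Gal(Q(sqrt(-1744))/Q) = Z/2Z.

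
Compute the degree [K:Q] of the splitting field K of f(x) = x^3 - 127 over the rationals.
[K:Q] = 6

x^3 - 127 has one real root r = 127^(1/3) and two complex roots r*zeta_3, r*zeta_3^2 where zeta_3 = e^(2*pi*i/3). The splitting field is Q(r, zeta_3). [Q(r):Q] = 3 and [Q(zeta_3):Q] = 2 with gcd = 1, so [Q(r, zeta_3):Q] = 3 * 2 = 6.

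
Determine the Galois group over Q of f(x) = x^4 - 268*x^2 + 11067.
Gal(K/Q) = V_4 (Klein four-group, Z/2Z × Z/2Z)

f factors as (x^2 - 217)(x^2 - 51), so the splitting field is K = Q(sqrt(217), sqrt(51)). The elements 217, 51, 11067 are all non-squares in Q, so sqrt(217) and sqrt(51) generate independent quadratic extensions. Thus [K:Q] = 4 and Gal(K/Q) is generated by the two order-2 automorphisms sqrt(217) ↦ -sqrt(217) and sqrt(51) ↦ -sqrt(51), giving V_4.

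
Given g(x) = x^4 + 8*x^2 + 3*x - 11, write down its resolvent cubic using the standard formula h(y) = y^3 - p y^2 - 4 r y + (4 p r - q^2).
h(y) = y^3 - 8*y^2 + 44*y - 361

Identify coefficients: p = 8, q = 3, r = -11.
Plug into h(y) = y^3 - p y^2 - 4 r y + (4 p r - q^2):
  h(y) = y^3 - (8) y^2 - 4*(-11) y + (4*(8)*(-11) - (3)^2)
       = y^3 + (-8) y^2 + (44) y + (-361).
Simplifying: h(y) = y^3 - 8*y^2 + 44*y - 361.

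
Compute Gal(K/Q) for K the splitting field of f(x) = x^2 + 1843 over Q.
Gal(K/Q) = Z/2Z (cyclic of order 2)

x^2 + 1843 is irreducible over Q since -1843 is not a rational square. The splitting field Q(sqrt(-1843)) has degree 2 over Q, and its unique nontrivial automorphism is sqrt(-1843) ↦ -sqrt(-1843). Hence Gal(Q(sqrt(-1843))/Q) = Z/2Z.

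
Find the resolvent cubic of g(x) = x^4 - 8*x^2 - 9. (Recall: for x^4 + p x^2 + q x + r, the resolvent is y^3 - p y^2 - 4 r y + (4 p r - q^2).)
h(y) = y^3 + 8*y^2 + 36*y + 288

Identify coefficients: p = -8, q = 0, r = -9.
Plug into h(y) = y^3 - p y^2 - 4 r y + (4 p r - q^2):
  h(y) = y^3 - (-8) y^2 - 4*(-9) y + (4*(-8)*(-9) - (0)^2)
       = y^3 + (8) y^2 + (36) y + (288).
Simplifying: h(y) = y^3 + 8*y^2 + 36*y + 288.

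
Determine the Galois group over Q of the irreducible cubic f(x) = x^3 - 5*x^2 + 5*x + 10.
Gal(K/Q) = S_3 (symmetric group of order 6)

Compute the discriminant of x^3 + (-5)*x^2 + (5)*x + (10): Δ = -2075. Since Δ is not a rational square, the Galois group is not contained in A_3; it must be the full S_3 (irreducibility of the cubic rules out anything smaller).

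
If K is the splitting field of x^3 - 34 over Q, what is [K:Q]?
[K:Q] = 6

x^3 - 34 has one real root r = 34^(1/3) and two complex roots r*zeta_3, r*zeta_3^2 where zeta_3 = e^(2*pi*i/3). The splitting field is Q(r, zeta_3). [Q(r):Q] = 3 and [Q(zeta_3):Q] = 2 with gcd = 1, so [Q(r, zeta_3):Q] = 3 * 2 = 6.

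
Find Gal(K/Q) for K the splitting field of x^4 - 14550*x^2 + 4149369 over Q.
Gal(K/Q) = Z/2Z (cyclic of order 2)

f factors as (x^2 - 14259)(x^2 - 291), so the splitting field is K = Q(sqrt(14259), sqrt(291)). The squarefree part of 14259 is 291 and the squarefree part of 291 is also 291, so sqrt(14259) and sqrt(291) are both rational multiples of sqrt(291). Hence Q(sqrt(14259)) = Q(sqrt(291)) = Q(sqrt(291)), and the splitting field collapses to a single degree-2 extension with Galois group Z/2Z.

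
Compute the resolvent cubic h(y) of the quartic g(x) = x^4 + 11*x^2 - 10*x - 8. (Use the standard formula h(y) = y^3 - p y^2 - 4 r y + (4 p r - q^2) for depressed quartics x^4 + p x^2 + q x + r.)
h(y) = y^3 - 11*y^2 + 32*y - 452

Identify coefficients: p = 11, q = -10, r = -8.
Plug into h(y) = y^3 - p y^2 - 4 r y + (4 p r - q^2):
  h(y) = y^3 - (11) y^2 - 4*(-8) y + (4*(11)*(-8) - (-10)^2)
       = y^3 + (-11) y^2 + (32) y + (-452).
Simplifying: h(y) = y^3 - 11*y^2 + 32*y - 452.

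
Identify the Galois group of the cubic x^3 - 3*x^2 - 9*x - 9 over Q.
Gal(K/Q) = S_3 (symmetric group of order 6)

Compute the discriminant of x^3 + (-3)*x^2 + (-9)*x + (-9): Δ = -3888. Since Δ is not a rational square, the Galois group is not contained in A_3; it must be the full S_3 (irreducibility of the cubic rules out anything smaller).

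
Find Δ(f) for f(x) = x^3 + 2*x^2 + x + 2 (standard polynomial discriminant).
Δ = -100

For x^3 + a x^2 + b x + c the discriminant is Δ = 18 a b c - 4 a^3 c + a^2 b^2 - 4 b^3 - 27 c^2.
Plug a = 2, b = 1, c = 2:
  18*(2)*(1)*(2) - 4*(2)^3*(2) + (2)^2*(1)^2 - 4*(1)^3 - 27*(2)^2
  = 72 + (-64) + 4 + (-4) + (-108)
  = -100.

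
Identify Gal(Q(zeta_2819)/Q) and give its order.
|Gal(Q(zeta_2819)/Q)| = phi(2819) = 2818; group ≅ (Z/2819Z)^* ≅ Z/2818Z

The n-th cyclotomic polynomial Φ_2819(x) is the minimal polynomial of zeta_2819 over Q and has degree phi(2819) = 2818. So Q(zeta_2819) is a degree-2818 Galois extension with Galois group (Z/2819Z)^*. (Z/2819Z)^* is cyclic since 2819 is an odd prime power (or 4). Hence Gal(Q(zeta_2819)/Q) ≅ Z/2818Z.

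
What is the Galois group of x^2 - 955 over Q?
Gal(K/Q) = Z/2Z (cyclic of order 2)

x^2 - 955 is irreducible over Q since 955 is not a rational square. The splitting field Q(sqrt(955)) has degree 2 over Q, and its unique nontrivial automorphism is sqrt(955) ↦ -sqrt(955). Hence Gal(Q(sqrt(955))/Q) = Z/2Z.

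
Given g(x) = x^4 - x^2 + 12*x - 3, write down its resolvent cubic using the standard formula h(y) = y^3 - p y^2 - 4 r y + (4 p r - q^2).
h(y) = y^3 + y^2 + 12*y - 132

Identify coefficients: p = -1, q = 12, r = -3.
Plug into h(y) = y^3 - p y^2 - 4 r y + (4 p r - q^2):
  h(y) = y^3 - (-1) y^2 - 4*(-3) y + (4*(-1)*(-3) - (12)^2)
       = y^3 + (1) y^2 + (12) y + (-132).
Simplifying: h(y) = y^3 + y^2 + 12*y - 132.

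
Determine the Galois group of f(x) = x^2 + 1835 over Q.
Gal(K/Q) = Z/2Z (cyclic of order 2)

x^2 + 1835 is irreducible over Q since -1835 is not a rational square. The splitting field Q(sqrt(-1835)) has degree 2 over Q, and its unique nontrivial automorphism is sqrt(-1835) ↦ -sqrt(-1835). Hence Gal(Q(sqrt(-1835))/Q) = Z/2Z.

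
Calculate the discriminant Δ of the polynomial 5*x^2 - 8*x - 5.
Δ = 164

For a quadratic a x^2 + b x + c the discriminant is Δ = b^2 - 4ac = (-8)^2 - 4*(5)*(-5) = 64 - (-100) = 164.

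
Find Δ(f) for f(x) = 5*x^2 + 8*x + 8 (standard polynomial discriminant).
Δ = -96

For a quadratic a x^2 + b x + c the discriminant is Δ = b^2 - 4ac = (8)^2 - 4*(5)*(8) = 64 - (160) = -96.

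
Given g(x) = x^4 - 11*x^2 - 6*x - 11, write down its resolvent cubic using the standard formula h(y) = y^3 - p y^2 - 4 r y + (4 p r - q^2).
h(y) = y^3 + 11*y^2 + 44*y + 448

Identify coefficients: p = -11, q = -6, r = -11.
Plug into h(y) = y^3 - p y^2 - 4 r y + (4 p r - q^2):
  h(y) = y^3 - (-11) y^2 - 4*(-11) y + (4*(-11)*(-11) - (-6)^2)
       = y^3 + (11) y^2 + (44) y + (448).
Simplifying: h(y) = y^3 + 11*y^2 + 44*y + 448.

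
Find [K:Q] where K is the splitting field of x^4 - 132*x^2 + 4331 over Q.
[K:Q] = 4

f factors as (x^2 - 71)(x^2 - 61); the splitting field is K = Q(sqrt(71), sqrt(61)). Since 71, 61, and 4331 are all non-squares in Q, the three subfields Q(sqrt(71)), Q(sqrt(61)), Q(sqrt(4331)) are distinct degree-2 extensions, so [K:Q] = 4 (Klein four Galois group).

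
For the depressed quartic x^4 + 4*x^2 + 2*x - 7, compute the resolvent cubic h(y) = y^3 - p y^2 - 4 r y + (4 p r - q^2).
h(y) = y^3 - 4*y^2 + 28*y - 116

Identify coefficients: p = 4, q = 2, r = -7.
Plug into h(y) = y^3 - p y^2 - 4 r y + (4 p r - q^2):
  h(y) = y^3 - (4) y^2 - 4*(-7) y + (4*(4)*(-7) - (2)^2)
       = y^3 + (-4) y^2 + (28) y + (-116).
Simplifying: h(y) = y^3 - 4*y^2 + 28*y - 116.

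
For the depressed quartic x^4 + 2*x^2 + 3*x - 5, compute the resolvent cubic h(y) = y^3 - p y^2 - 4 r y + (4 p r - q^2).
h(y) = y^3 - 2*y^2 + 20*y - 49

Identify coefficients: p = 2, q = 3, r = -5.
Plug into h(y) = y^3 - p y^2 - 4 r y + (4 p r - q^2):
  h(y) = y^3 - (2) y^2 - 4*(-5) y + (4*(2)*(-5) - (3)^2)
       = y^3 + (-2) y^2 + (20) y + (-49).
Simplifying: h(y) = y^3 - 2*y^2 + 20*y - 49.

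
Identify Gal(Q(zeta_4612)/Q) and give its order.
|Gal(Q(zeta_4612)/Q)| = phi(4612) = 2304; group ≅ (Z/4612Z)^* ≅ Z/2Z × Z/1152Z

The n-th cyclotomic polynomial Φ_4612(x) is the minimal polynomial of zeta_4612 over Q and has degree phi(4612) = 2304. So Q(zeta_4612) is a degree-2304 Galois extension with Galois group (Z/4612Z)^*. By CRT, (Z/4612Z)^* ≅ (Z/4Z)^* × (Z/1153Z)^*. Each prime-power unit group is (Z/4Z)^* ≅ Z/2Z; (Z/1153Z)^* ≅ Z/1152Z. Hence Gal(Q(zeta_4612)/Q) ≅ Z/2Z × Z/1152Z.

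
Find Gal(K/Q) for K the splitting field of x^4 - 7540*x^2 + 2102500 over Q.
Gal(K/Q) = Z/2Z (cyclic of order 2)

f factors as (x^2 - 290)(x^2 - 7250), so the splitting field is K = Q(sqrt(290), sqrt(7250)). The squarefree part of 290 is 290 and the squarefree part of 7250 is also 290, so sqrt(290) and sqrt(7250) are both rational multiples of sqrt(290). Hence Q(sqrt(290)) = Q(sqrt(7250)) = Q(sqrt(290)), and the splitting field collapses to a single degree-2 extension with Galois group Z/2Z.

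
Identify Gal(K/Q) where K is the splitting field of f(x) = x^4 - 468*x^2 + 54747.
Gal(K/Q) = V_4 (Klein four-group, Z/2Z × Z/2Z)

f factors as (x^2 - 231)(x^2 - 237), so the splitting field is K = Q(sqrt(231), sqrt(237)). The elements 231, 237, 54747 are all non-squares in Q, so sqrt(231) and sqrt(237) generate independent quadratic extensions. Thus [K:Q] = 4 and Gal(K/Q) is generated by the two order-2 automorphisms sqrt(231) ↦ -sqrt(231) and sqrt(237) ↦ -sqrt(237), giving V_4.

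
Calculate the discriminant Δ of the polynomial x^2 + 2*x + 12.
Δ = -44

For a quadratic a x^2 + b x + c the discriminant is Δ = b^2 - 4ac = (2)^2 - 4*(1)*(12) = 4 - (48) = -44.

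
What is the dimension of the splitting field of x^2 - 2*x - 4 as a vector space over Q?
[K:Q] = 2

The discriminant of x^2 + (-2)*x + (-4) is b^2 - 4c = 4 - (-16) = 20. Since 20 is not a perfect square in Q, the polynomial is irreducible over Q. Its two roots generate a degree-2 extension, so [K:Q] = 2.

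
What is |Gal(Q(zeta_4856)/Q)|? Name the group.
|Gal(Q(zeta_4856)/Q)| = phi(4856) = 2424; group ≅ (Z/4856Z)^* ≅ Z/2Z × Z/2Z × Z/606Z

The n-th cyclotomic polynomial Φ_4856(x) is the minimal polynomial of zeta_4856 over Q and has degree phi(4856) = 2424. So Q(zeta_4856) is a degree-2424 Galois extension with Galois group (Z/4856Z)^*. By CRT, (Z/4856Z)^* ≅ (Z/8Z)^* × (Z/607Z)^*. Each prime-power unit group is (Z/8Z)^* ≅ Z/2Z × Z/2Z; (Z/607Z)^* ≅ Z/606Z. Hence Gal(Q(zeta_4856)/Q) ≅ Z/2Z × Z/2Z × Z/606Z.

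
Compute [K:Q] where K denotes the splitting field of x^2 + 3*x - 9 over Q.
[K:Q] = 2

The discriminant of x^2 + (3)*x + (-9) is b^2 - 4c = 9 - (-36) = 45. Since 45 is not a perfect square in Q, the polynomial is irreducible over Q. Its two roots generate a degree-2 extension, so [K:Q] = 2.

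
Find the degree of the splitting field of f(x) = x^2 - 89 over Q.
[K:Q] = 2

The polynomial x^2 - 89 is irreducible over Q since 89 is not a perfect square. Its splitting field is Q(sqrt(89)), which has degree 2 over Q.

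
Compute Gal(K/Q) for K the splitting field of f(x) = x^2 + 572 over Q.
Gal(K/Q) = Z/2Z (cyclic of order 2)

x^2 + 572 is irreducible over Q since -572 is not a rational square. The splitting field Q(sqrt(-572)) has degree 2 over Q, and its unique nontrivial automorphism is sqrt(-572) ↦ -sqrt(-572). Hence Gal(Q(sqrt(-572))/Q) = Z/2Z.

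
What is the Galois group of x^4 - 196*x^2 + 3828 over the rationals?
Gal(K/Q) = V_4 (Klein four-group, Z/2Z × Z/2Z)

f factors as (x^2 - 174)(x^2 - 22), so the splitting field is K = Q(sqrt(174), sqrt(22)). The elements 174, 22, 3828 are all non-squares in Q, so sqrt(174) and sqrt(22) generate independent quadratic extensions. Thus [K:Q] = 4 and Gal(K/Q) is generated by the two order-2 automorphisms sqrt(174) ↦ -sqrt(174) and sqrt(22) ↦ -sqrt(22), giving V_4.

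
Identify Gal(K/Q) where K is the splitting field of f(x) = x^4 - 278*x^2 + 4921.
Gal(K/Q) = V_4 (Klein four-group, Z/2Z × Z/2Z)

f factors as (x^2 - 259)(x^2 - 19), so the splitting field is K = Q(sqrt(259), sqrt(19)). The elements 259, 19, 4921 are all non-squares in Q, so sqrt(259) and sqrt(19) generate independent quadratic extensions. Thus [K:Q] = 4 and Gal(K/Q) is generated by the two order-2 automorphisms sqrt(259) ↦ -sqrt(259) and sqrt(19) ↦ -sqrt(19), giving V_4.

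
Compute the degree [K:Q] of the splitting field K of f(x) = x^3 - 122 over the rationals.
[K:Q] = 6

x^3 - 122 has one real root r = 122^(1/3) and two complex roots r*zeta_3, r*zeta_3^2 where zeta_3 = e^(2*pi*i/3). The splitting field is Q(r, zeta_3). [Q(r):Q] = 3 and [Q(zeta_3):Q] = 2 with gcd = 1, so [Q(r, zeta_3):Q] = 3 * 2 = 6.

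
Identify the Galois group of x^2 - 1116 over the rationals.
Gal(K/Q) = Z/2Z (cyclic of order 2)

x^2 - 1116 is irreducible over Q since 1116 is not a rational square. The splitting field Q(sqrt(1116)) has degree 2 over Q, and its unique nontrivial automorphism is sqrt(1116) ↦ -sqrt(1116). Hence Gal(Q(sqrt(1116))/Q) = Z/2Z.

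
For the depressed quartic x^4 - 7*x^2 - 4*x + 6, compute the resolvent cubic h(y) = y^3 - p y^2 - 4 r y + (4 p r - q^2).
h(y) = y^3 + 7*y^2 - 24*y - 184

Identify coefficients: p = -7, q = -4, r = 6.
Plug into h(y) = y^3 - p y^2 - 4 r y + (4 p r - q^2):
  h(y) = y^3 - (-7) y^2 - 4*(6) y + (4*(-7)*(6) - (-4)^2)
       = y^3 + (7) y^2 + (-24) y + (-184).
Simplifying: h(y) = y^3 + 7*y^2 - 24*y - 184.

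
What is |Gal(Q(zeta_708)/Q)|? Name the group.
|Gal(Q(zeta_708)/Q)| = phi(708) = 232; group ≅ (Z/708Z)^* ≅ Z/2Z × Z/2Z × Z/58Z

The n-th cyclotomic polynomial Φ_708(x) is the minimal polynomial of zeta_708 over Q and has degree phi(708) = 232. So Q(zeta_708) is a degree-232 Galois extension with Galois group (Z/708Z)^*. By CRT, (Z/708Z)^* ≅ (Z/4Z)^* × (Z/3Z)^* × (Z/59Z)^*. Each prime-power unit group is (Z/4Z)^* ≅ Z/2Z; (Z/3Z)^* ≅ Z/2Z; (Z/59Z)^* ≅ Z/58Z. Hence Gal(Q(zeta_708)/Q) ≅ Z/2Z × Z/2Z × Z/58Z.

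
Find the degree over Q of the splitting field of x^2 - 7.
[K:Q] = 2

The discriminant of x^2 + (0)*x + (-7) is b^2 - 4c = 0 - (-28) = 28. Since 28 is not a perfect square in Q, the polynomial is irreducible over Q. Its two roots generate a degree-2 extension, so [K:Q] = 2.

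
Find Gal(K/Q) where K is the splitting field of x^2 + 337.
Gal(K/Q) = Z/2Z (cyclic of order 2)

x^2 + 337 is irreducible over Q since -337 is not a rational square. The splitting field Q(sqrt(-337)) has degree 2 over Q, and its unique nontrivial automorphism is sqrt(-337) ↦ -sqrt(-337). Hence Gal(Q(sqrt(-337))/Q) = Z/2Z.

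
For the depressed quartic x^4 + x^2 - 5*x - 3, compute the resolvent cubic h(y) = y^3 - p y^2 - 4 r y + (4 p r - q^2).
h(y) = y^3 - y^2 + 12*y - 37

Identify coefficients: p = 1, q = -5, r = -3.
Plug into h(y) = y^3 - p y^2 - 4 r y + (4 p r - q^2):
  h(y) = y^3 - (1) y^2 - 4*(-3) y + (4*(1)*(-3) - (-5)^2)
       = y^3 + (-1) y^2 + (12) y + (-37).
Simplifying: h(y) = y^3 - y^2 + 12*y - 37.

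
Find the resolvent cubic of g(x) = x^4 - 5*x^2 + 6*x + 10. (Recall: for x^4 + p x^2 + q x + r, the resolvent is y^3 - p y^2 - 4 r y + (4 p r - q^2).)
h(y) = y^3 + 5*y^2 - 40*y - 236

Identify coefficients: p = -5, q = 6, r = 10.
Plug into h(y) = y^3 - p y^2 - 4 r y + (4 p r - q^2):
  h(y) = y^3 - (-5) y^2 - 4*(10) y + (4*(-5)*(10) - (6)^2)
       = y^3 + (5) y^2 + (-40) y + (-236).
Simplifying: h(y) = y^3 + 5*y^2 - 40*y - 236.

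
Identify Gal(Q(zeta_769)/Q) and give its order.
|Gal(Q(zeta_769)/Q)| = phi(769) = 768; group ≅ (Z/769Z)^* ≅ Z/768Z

The n-th cyclotomic polynomial Φ_769(x) is the minimal polynomial of zeta_769 over Q and has degree phi(769) = 768. So Q(zeta_769) is a degree-768 Galois extension with Galois group (Z/769Z)^*. (Z/769Z)^* is cyclic since 769 is an odd prime power (or 4). Hence Gal(Q(zeta_769)/Q) ≅ Z/768Z.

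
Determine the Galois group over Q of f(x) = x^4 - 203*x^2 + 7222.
Gal(K/Q) = V_4 (Klein four-group, Z/2Z × Z/2Z)

f factors as (x^2 - 46)(x^2 - 157), so the splitting field is K = Q(sqrt(46), sqrt(157)). The elements 46, 157, 7222 are all non-squares in Q, so sqrt(46) and sqrt(157) generate independent quadratic extensions. Thus [K:Q] = 4 and Gal(K/Q) is generated by the two order-2 automorphisms sqrt(46) ↦ -sqrt(46) and sqrt(157) ↦ -sqrt(157), giving V_4.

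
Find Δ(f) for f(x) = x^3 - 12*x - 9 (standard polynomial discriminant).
Δ = 4725

For a depressed cubic x^3 + p x + q the discriminant is Δ = -4 p^3 - 27 q^2 = -4*(-12)^3 - 27*(-9)^2 = 6912 - 2187 = 4725.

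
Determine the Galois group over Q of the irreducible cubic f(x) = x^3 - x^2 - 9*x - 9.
Gal(K/Q) = S_3 (symmetric group of order 6)

Compute the discriminant of x^3 + (-1)*x^2 + (-9)*x + (-9): Δ = -684. Since Δ is not a rational square, the Galois group is not contained in A_3; it must be the full S_3 (irreducibility of the cubic rules out anything smaller).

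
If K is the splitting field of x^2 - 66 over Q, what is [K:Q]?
[K:Q] = 2

The polynomial x^2 - 66 is irreducible over Q since 66 is not a perfect square. Its splitting field is Q(sqrt(66)), which has degree 2 over Q.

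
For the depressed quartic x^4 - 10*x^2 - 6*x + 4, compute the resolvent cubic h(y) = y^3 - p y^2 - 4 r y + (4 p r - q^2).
h(y) = y^3 + 10*y^2 - 16*y - 196

Identify coefficients: p = -10, q = -6, r = 4.
Plug into h(y) = y^3 - p y^2 - 4 r y + (4 p r - q^2):
  h(y) = y^3 - (-10) y^2 - 4*(4) y + (4*(-10)*(4) - (-6)^2)
       = y^3 + (10) y^2 + (-16) y + (-196).
Simplifying: h(y) = y^3 + 10*y^2 - 16*y - 196.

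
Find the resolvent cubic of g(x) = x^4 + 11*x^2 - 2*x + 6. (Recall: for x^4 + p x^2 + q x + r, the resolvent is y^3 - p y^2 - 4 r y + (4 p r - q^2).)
h(y) = y^3 - 11*y^2 - 24*y + 260

Identify coefficients: p = 11, q = -2, r = 6.
Plug into h(y) = y^3 - p y^2 - 4 r y + (4 p r - q^2):
  h(y) = y^3 - (11) y^2 - 4*(6) y + (4*(11)*(6) - (-2)^2)
       = y^3 + (-11) y^2 + (-24) y + (260).
Simplifying: h(y) = y^3 - 11*y^2 - 24*y + 260.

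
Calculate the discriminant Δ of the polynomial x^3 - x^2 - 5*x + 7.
Δ = -140

For x^3 + a x^2 + b x + c the discriminant is Δ = 18 a b c - 4 a^3 c + a^2 b^2 - 4 b^3 - 27 c^2.
Plug a = -1, b = -5, c = 7:
  18*(-1)*(-5)*(7) - 4*(-1)^3*(7) + (-1)^2*(-5)^2 - 4*(-5)^3 - 27*(7)^2
  = 630 + (28) + 25 + (500) + (-1323)
  = -140.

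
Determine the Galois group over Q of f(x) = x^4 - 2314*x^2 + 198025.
Gal(K/Q) = Z/2Z (cyclic of order 2)

f factors as (x^2 - 89)(x^2 - 2225), so the splitting field is K = Q(sqrt(89), sqrt(2225)). The squarefree part of 89 is 89 and the squarefree part of 2225 is also 89, so sqrt(89) and sqrt(2225) are both rational multiples of sqrt(89). Hence Q(sqrt(89)) = Q(sqrt(2225)) = Q(sqrt(89)), and the splitting field collapses to a single degree-2 extension with Galois group Z/2Z.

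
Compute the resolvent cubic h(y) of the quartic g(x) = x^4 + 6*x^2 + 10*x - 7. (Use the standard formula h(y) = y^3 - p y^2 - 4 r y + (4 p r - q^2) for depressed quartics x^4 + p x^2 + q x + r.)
h(y) = y^3 - 6*y^2 + 28*y - 268

Identify coefficients: p = 6, q = 10, r = -7.
Plug into h(y) = y^3 - p y^2 - 4 r y + (4 p r - q^2):
  h(y) = y^3 - (6) y^2 - 4*(-7) y + (4*(6)*(-7) - (10)^2)
       = y^3 + (-6) y^2 + (28) y + (-268).
Simplifying: h(y) = y^3 - 6*y^2 + 28*y - 268.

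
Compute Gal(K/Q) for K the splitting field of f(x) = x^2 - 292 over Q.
Gal(K/Q) = Z/2Z (cyclic of order 2)

x^2 - 292 is irreducible over Q since 292 is not a rational square. The splitting field Q(sqrt(292)) has degree 2 over Q, and its unique nontrivial automorphism is sqrt(292) ↦ -sqrt(292). Hence Gal(Q(sqrt(292))/Q) = Z/2Z.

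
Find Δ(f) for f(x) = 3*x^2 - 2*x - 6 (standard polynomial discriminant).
Δ = 76

For a quadratic a x^2 + b x + c the discriminant is Δ = b^2 - 4ac = (-2)^2 - 4*(3)*(-6) = 4 - (-72) = 76.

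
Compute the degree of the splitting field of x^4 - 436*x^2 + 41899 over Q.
[K:Q] = 4

f factors as (x^2 - 143)(x^2 - 293); the splitting field is K = Q(sqrt(143), sqrt(293)). Since 143, 293, and 41899 are all non-squares in Q, the three subfields Q(sqrt(143)), Q(sqrt(293)), Q(sqrt(41899)) are distinct degree-2 extensions, so [K:Q] = 4 (Klein four Galois group).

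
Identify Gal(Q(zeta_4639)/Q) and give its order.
|Gal(Q(zeta_4639)/Q)| = phi(4639) = 4638; group ≅ (Z/4639Z)^* ≅ Z/4638Z

The n-th cyclotomic polynomial Φ_4639(x) is the minimal polynomial of zeta_4639 over Q and has degree phi(4639) = 4638. So Q(zeta_4639) is a degree-4638 Galois extension with Galois group (Z/4639Z)^*. (Z/4639Z)^* is cyclic since 4639 is an odd prime power (or 4). Hence Gal(Q(zeta_4639)/Q) ≅ Z/4638Z.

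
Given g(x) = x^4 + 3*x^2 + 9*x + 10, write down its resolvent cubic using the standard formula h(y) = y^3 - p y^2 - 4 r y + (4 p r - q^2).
h(y) = y^3 - 3*y^2 - 40*y + 39

Identify coefficients: p = 3, q = 9, r = 10.
Plug into h(y) = y^3 - p y^2 - 4 r y + (4 p r - q^2):
  h(y) = y^3 - (3) y^2 - 4*(10) y + (4*(3)*(10) - (9)^2)
       = y^3 + (-3) y^2 + (-40) y + (39).
Simplifying: h(y) = y^3 - 3*y^2 - 40*y + 39.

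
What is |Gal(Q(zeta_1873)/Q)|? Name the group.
|Gal(Q(zeta_1873)/Q)| = phi(1873) = 1872; group ≅ (Z/1873Z)^* ≅ Z/1872Z

The n-th cyclotomic polynomial Φ_1873(x) is the minimal polynomial of zeta_1873 over Q and has degree phi(1873) = 1872. So Q(zeta_1873) is a degree-1872 Galois extension with Galois group (Z/1873Z)^*. (Z/1873Z)^* is cyclic since 1873 is an odd prime power (or 4). Hence Gal(Q(zeta_1873)/Q) ≅ Z/1872Z.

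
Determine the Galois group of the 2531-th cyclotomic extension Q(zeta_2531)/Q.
|Gal(Q(zeta_2531)/Q)| = phi(2531) = 2530; group ≅ (Z/2531Z)^* ≅ Z/2530Z

The n-th cyclotomic polynomial Φ_2531(x) is the minimal polynomial of zeta_2531 over Q and has degree phi(2531) = 2530. So Q(zeta_2531) is a degree-2530 Galois extension with Galois group (Z/2531Z)^*. (Z/2531Z)^* is cyclic since 2531 is an odd prime power (or 4). Hence Gal(Q(zeta_2531)/Q) ≅ Z/2530Z.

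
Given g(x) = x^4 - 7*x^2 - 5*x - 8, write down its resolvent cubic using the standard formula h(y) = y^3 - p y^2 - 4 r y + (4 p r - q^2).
h(y) = y^3 + 7*y^2 + 32*y + 199

Identify coefficients: p = -7, q = -5, r = -8.
Plug into h(y) = y^3 - p y^2 - 4 r y + (4 p r - q^2):
  h(y) = y^3 - (-7) y^2 - 4*(-8) y + (4*(-7)*(-8) - (-5)^2)
       = y^3 + (7) y^2 + (32) y + (199).
Simplifying: h(y) = y^3 + 7*y^2 + 32*y + 199.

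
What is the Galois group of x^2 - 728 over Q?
Gal(K/Q) = Z/2Z (cyclic of order 2)

x^2 - 728 is irreducible over Q since 728 is not a rational square. The splitting field Q(sqrt(728)) has degree 2 over Q, and its unique nontrivial automorphism is sqrt(728) ↦ -sqrt(728). Hence Gal(Q(sqrt(728))/Q) = Z/2Z.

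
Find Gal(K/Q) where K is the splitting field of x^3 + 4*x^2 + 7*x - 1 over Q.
Gal(K/Q) = S_3 (symmetric group of order 6)

Compute the discriminant of x^3 + (4)*x^2 + (7)*x + (-1): Δ = -863. Since Δ is not a rational square, the Galois group is not contained in A_3; it must be the full S_3 (irreducibility of the cubic rules out anything smaller).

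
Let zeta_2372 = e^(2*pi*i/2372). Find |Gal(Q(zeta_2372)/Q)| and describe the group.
|Gal(Q(zeta_2372)/Q)| = phi(2372) = 1184; group ≅ (Z/2372Z)^* ≅ Z/2Z × Z/592Z

The n-th cyclotomic polynomial Φ_2372(x) is the minimal polynomial of zeta_2372 over Q and has degree phi(2372) = 1184. So Q(zeta_2372) is a degree-1184 Galois extension with Galois group (Z/2372Z)^*. By CRT, (Z/2372Z)^* ≅ (Z/4Z)^* × (Z/593Z)^*. Each prime-power unit group is (Z/4Z)^* ≅ Z/2Z; (Z/593Z)^* ≅ Z/592Z. Hence Gal(Q(zeta_2372)/Q) ≅ Z/2Z × Z/592Z.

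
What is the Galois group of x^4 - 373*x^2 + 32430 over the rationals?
Gal(K/Q) = V_4 (Klein four-group, Z/2Z × Z/2Z)

f factors as (x^2 - 235)(x^2 - 138), so the splitting field is K = Q(sqrt(235), sqrt(138)). The elements 235, 138, 32430 are all non-squares in Q, so sqrt(235) and sqrt(138) generate independent quadratic extensions. Thus [K:Q] = 4 and Gal(K/Q) is generated by the two order-2 automorphisms sqrt(235) ↦ -sqrt(235) and sqrt(138) ↦ -sqrt(138), giving V_4.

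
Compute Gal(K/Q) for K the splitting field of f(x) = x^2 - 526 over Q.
Gal(K/Q) = Z/2Z (cyclic of order 2)

x^2 - 526 is irreducible over Q since 526 is not a rational square. The splitting field Q(sqrt(526)) has degree 2 over Q, and its unique nontrivial automorphism is sqrt(526) ↦ -sqrt(526). Hence Gal(Q(sqrt(526))/Q) = Z/2Z.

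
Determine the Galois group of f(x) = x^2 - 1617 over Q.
Gal(K/Q) = Z/2Z (cyclic of order 2)

x^2 - 1617 is irreducible over Q since 1617 is not a rational square. The splitting field Q(sqrt(1617)) has degree 2 over Q, and its unique nontrivial automorphism is sqrt(1617) ↦ -sqrt(1617). Hence Gal(Q(sqrt(1617))/Q) = Z/2Z.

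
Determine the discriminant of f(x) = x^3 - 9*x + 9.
Δ = 729

For a depressed cubic x^3 + p x + q the discriminant is Δ = -4 p^3 - 27 q^2 = -4*(-9)^3 - 27*(9)^2 = 2916 - 2187 = 729.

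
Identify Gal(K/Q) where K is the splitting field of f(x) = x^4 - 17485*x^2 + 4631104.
Gal(K/Q) = Z/2Z (cyclic of order 2)

f factors as (x^2 - 17216)(x^2 - 269), so the splitting field is K = Q(sqrt(17216), sqrt(269)). The squarefree part of 17216 is 269 and the squarefree part of 269 is also 269, so sqrt(17216) and sqrt(269) are both rational multiples of sqrt(269). Hence Q(sqrt(17216)) = Q(sqrt(269)) = Q(sqrt(269)), and the splitting field collapses to a single degree-2 extension with Galois group Z/2Z.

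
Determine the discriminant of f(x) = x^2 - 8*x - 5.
Δ = 84

For a quadratic a x^2 + b x + c the discriminant is Δ = b^2 - 4ac = (-8)^2 - 4*(1)*(-5) = 64 - (-20) = 84.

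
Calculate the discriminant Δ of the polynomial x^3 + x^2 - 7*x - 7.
Δ = 1008

For x^3 + a x^2 + b x + c the discriminant is Δ = 18 a b c - 4 a^3 c + a^2 b^2 - 4 b^3 - 27 c^2.
Plug a = 1, b = -7, c = -7:
  18*(1)*(-7)*(-7) - 4*(1)^3*(-7) + (1)^2*(-7)^2 - 4*(-7)^3 - 27*(-7)^2
  = 882 + (28) + 49 + (1372) + (-1323)
  = 1008.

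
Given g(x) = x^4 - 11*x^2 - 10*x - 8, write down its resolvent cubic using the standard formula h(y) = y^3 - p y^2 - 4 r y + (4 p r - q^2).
h(y) = y^3 + 11*y^2 + 32*y + 252

Identify coefficients: p = -11, q = -10, r = -8.
Plug into h(y) = y^3 - p y^2 - 4 r y + (4 p r - q^2):
  h(y) = y^3 - (-11) y^2 - 4*(-8) y + (4*(-11)*(-8) - (-10)^2)
       = y^3 + (11) y^2 + (32) y + (252).
Simplifying: h(y) = y^3 + 11*y^2 + 32*y + 252.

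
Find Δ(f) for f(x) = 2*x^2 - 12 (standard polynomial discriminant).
Δ = 96

For a quadratic a x^2 + b x + c the discriminant is Δ = b^2 - 4ac = (0)^2 - 4*(2)*(-12) = 0 - (-96) = 96.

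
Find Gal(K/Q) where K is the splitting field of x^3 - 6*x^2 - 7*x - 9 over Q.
Gal(K/Q) = S_3 (symmetric group of order 6)

Compute the discriminant of x^3 + (-6)*x^2 + (-7)*x + (-9): Δ = -13631. Since Δ is not a rational square, the Galois group is not contained in A_3; it must be the full S_3 (irreducibility of the cubic rules out anything smaller).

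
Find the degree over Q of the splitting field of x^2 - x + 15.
[K:Q] = 2

The discriminant of x^2 + (-1)*x + (15) is b^2 - 4c = 1 - (60) = -59. Since -59 is not a perfect square in Q, the polynomial is irreducible over Q. Its two roots generate a degree-2 extension, so [K:Q] = 2.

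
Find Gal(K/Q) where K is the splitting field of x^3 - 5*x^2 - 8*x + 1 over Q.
Gal(K/Q) = S_3 (symmetric group of order 6)

Compute the discriminant of x^3 + (-5)*x^2 + (-8)*x + (1): Δ = 4841. Since Δ is not a rational square, the Galois group is not contained in A_3; it must be the full S_3 (irreducibility of the cubic rules out anything smaller).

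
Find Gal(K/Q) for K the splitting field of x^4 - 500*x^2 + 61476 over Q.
Gal(K/Q) = V_4 (Klein four-group, Z/2Z × Z/2Z)

f factors as (x^2 - 218)(x^2 - 282), so the splitting field is K = Q(sqrt(218), sqrt(282)). The elements 218, 282, 61476 are all non-squares in Q, so sqrt(218) and sqrt(282) generate independent quadratic extensions. Thus [K:Q] = 4 and Gal(K/Q) is generated by the two order-2 automorphisms sqrt(218) ↦ -sqrt(218) and sqrt(282) ↦ -sqrt(282), giving V_4.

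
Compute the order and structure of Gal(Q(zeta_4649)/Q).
|Gal(Q(zeta_4649)/Q)| = phi(4649) = 4648; group ≅ (Z/4649Z)^* ≅ Z/4648Z

The n-th cyclotomic polynomial Φ_4649(x) is the minimal polynomial of zeta_4649 over Q and has degree phi(4649) = 4648. So Q(zeta_4649) is a degree-4648 Galois extension with Galois group (Z/4649Z)^*. (Z/4649Z)^* is cyclic since 4649 is an odd prime power (or 4). Hence Gal(Q(zeta_4649)/Q) ≅ Z/4648Z.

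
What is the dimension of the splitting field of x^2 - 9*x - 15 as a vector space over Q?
[K:Q] = 2

The discriminant of x^2 + (-9)*x + (-15) is b^2 - 4c = 81 - (-60) = 141. Since 141 is not a perfect square in Q, the polynomial is irreducible over Q. Its two roots generate a degree-2 extension, so [K:Q] = 2.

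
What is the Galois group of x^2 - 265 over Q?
Gal(K/Q) = Z/2Z (cyclic of order 2)

x^2 - 265 is irreducible over Q since 265 is not a rational square. The splitting field Q(sqrt(265)) has degree 2 over Q, and its unique nontrivial automorphism is sqrt(265) ↦ -sqrt(265). Hence Gal(Q(sqrt(265))/Q) = Z/2Z.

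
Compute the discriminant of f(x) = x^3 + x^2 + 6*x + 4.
Δ = -844

For x^3 + a x^2 + b x + c the discriminant is Δ = 18 a b c - 4 a^3 c + a^2 b^2 - 4 b^3 - 27 c^2.
Plug a = 1, b = 6, c = 4:
  18*(1)*(6)*(4) - 4*(1)^3*(4) + (1)^2*(6)^2 - 4*(6)^3 - 27*(4)^2
  = 432 + (-16) + 36 + (-864) + (-432)
  = -844.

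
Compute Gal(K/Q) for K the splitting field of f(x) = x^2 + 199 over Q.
Gal(K/Q) = Z/2Z (cyclic of order 2)

x^2 + 199 is irreducible over Q since -199 is not a rational square. The splitting field Q(sqrt(-199)) has degree 2 over Q, and its unique nontrivial automorphism is sqrt(-199) ↦ -sqrt(-199). Hence Gal(Q(sqrt(-199))/Q) = Z/2Z.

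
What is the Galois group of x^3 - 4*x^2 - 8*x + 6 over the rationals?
Gal(K/Q) = S_3 (symmetric group of order 6)

Compute the discriminant of x^3 + (-4)*x^2 + (-8)*x + (6): Δ = 7092. Since Δ is not a rational square, the Galois group is not contained in A_3; it must be the full S_3 (irreducibility of the cubic rules out anything smaller).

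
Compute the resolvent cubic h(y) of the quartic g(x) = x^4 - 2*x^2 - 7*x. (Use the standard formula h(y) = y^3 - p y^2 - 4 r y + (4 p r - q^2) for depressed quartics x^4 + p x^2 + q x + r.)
h(y) = y^3 + 2*y^2 - 49

Identify coefficients: p = -2, q = -7, r = 0.
Plug into h(y) = y^3 - p y^2 - 4 r y + (4 p r - q^2):
  h(y) = y^3 - (-2) y^2 - 4*(0) y + (4*(-2)*(0) - (-7)^2)
       = y^3 + (2) y^2 + (0) y + (-49).
Simplifying: h(y) = y^3 + 2*y^2 - 49.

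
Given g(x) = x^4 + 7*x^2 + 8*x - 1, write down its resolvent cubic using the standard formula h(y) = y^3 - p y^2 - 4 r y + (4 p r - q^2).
h(y) = y^3 - 7*y^2 + 4*y - 92

Identify coefficients: p = 7, q = 8, r = -1.
Plug into h(y) = y^3 - p y^2 - 4 r y + (4 p r - q^2):
  h(y) = y^3 - (7) y^2 - 4*(-1) y + (4*(7)*(-1) - (8)^2)
       = y^3 + (-7) y^2 + (4) y + (-92).
Simplifying: h(y) = y^3 - 7*y^2 + 4*y - 92.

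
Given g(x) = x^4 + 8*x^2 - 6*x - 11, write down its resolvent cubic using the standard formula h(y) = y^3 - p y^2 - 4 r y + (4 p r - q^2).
h(y) = y^3 - 8*y^2 + 44*y - 388

Identify coefficients: p = 8, q = -6, r = -11.
Plug into h(y) = y^3 - p y^2 - 4 r y + (4 p r - q^2):
  h(y) = y^3 - (8) y^2 - 4*(-11) y + (4*(8)*(-11) - (-6)^2)
       = y^3 + (-8) y^2 + (44) y + (-388).
Simplifying: h(y) = y^3 - 8*y^2 + 44*y - 388.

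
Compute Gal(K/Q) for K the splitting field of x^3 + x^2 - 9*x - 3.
Gal(K/Q) = S_3 (symmetric group of order 6)

Compute the discriminant of x^3 + (1)*x^2 + (-9)*x + (-3): Δ = 3252. Since Δ is not a rational square, the Galois group is not contained in A_3; it must be the full S_3 (irreducibility of the cubic rules out anything smaller).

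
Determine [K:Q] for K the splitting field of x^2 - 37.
[K:Q] = 2

The polynomial x^2 - 37 is irreducible over Q since 37 is not a perfect square. Its splitting field is Q(sqrt(37)), which has degree 2 over Q.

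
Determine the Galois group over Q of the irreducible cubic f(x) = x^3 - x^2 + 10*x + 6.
Gal(K/Q) = S_3 (symmetric group of order 6)

Compute the discriminant of x^3 + (-1)*x^2 + (10)*x + (6): Δ = -5928. Since Δ is not a rational square, the Galois group is not contained in A_3; it must be the full S_3 (irreducibility of the cubic rules out anything smaller).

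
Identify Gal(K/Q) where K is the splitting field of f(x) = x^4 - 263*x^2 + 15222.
Gal(K/Q) = V_4 (Klein four-group, Z/2Z × Z/2Z)

f factors as (x^2 - 86)(x^2 - 177), so the splitting field is K = Q(sqrt(86), sqrt(177)). The elements 86, 177, 15222 are all non-squares in Q, so sqrt(86) and sqrt(177) generate independent quadratic extensions. Thus [K:Q] = 4 and Gal(K/Q) is generated by the two order-2 automorphisms sqrt(86) ↦ -sqrt(86) and sqrt(177) ↦ -sqrt(177), giving V_4.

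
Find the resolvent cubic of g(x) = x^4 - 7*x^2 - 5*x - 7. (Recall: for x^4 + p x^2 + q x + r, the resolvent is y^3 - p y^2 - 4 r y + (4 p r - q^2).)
h(y) = y^3 + 7*y^2 + 28*y + 171

Identify coefficients: p = -7, q = -5, r = -7.
Plug into h(y) = y^3 - p y^2 - 4 r y + (4 p r - q^2):
  h(y) = y^3 - (-7) y^2 - 4*(-7) y + (4*(-7)*(-7) - (-5)^2)
       = y^3 + (7) y^2 + (28) y + (171).
Simplifying: h(y) = y^3 + 7*y^2 + 28*y + 171.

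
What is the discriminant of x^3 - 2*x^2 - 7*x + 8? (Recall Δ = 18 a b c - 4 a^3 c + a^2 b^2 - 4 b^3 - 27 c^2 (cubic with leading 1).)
Δ = 2112

For x^3 + a x^2 + b x + c the discriminant is Δ = 18 a b c - 4 a^3 c + a^2 b^2 - 4 b^3 - 27 c^2.
Plug a = -2, b = -7, c = 8:
  18*(-2)*(-7)*(8) - 4*(-2)^3*(8) + (-2)^2*(-7)^2 - 4*(-7)^3 - 27*(8)^2
  = 2016 + (256) + 196 + (1372) + (-1728)
  = 2112.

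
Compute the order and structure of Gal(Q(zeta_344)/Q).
|Gal(Q(zeta_344)/Q)| = phi(344) = 168; group ≅ (Z/344Z)^* ≅ Z/2Z × Z/2Z × Z/42Z

The n-th cyclotomic polynomial Φ_344(x) is the minimal polynomial of zeta_344 over Q and has degree phi(344) = 168. So Q(zeta_344) is a degree-168 Galois extension with Galois group (Z/344Z)^*. By CRT, (Z/344Z)^* ≅ (Z/8Z)^* × (Z/43Z)^*. Each prime-power unit group is (Z/8Z)^* ≅ Z/2Z × Z/2Z; (Z/43Z)^* ≅ Z/42Z. Hence Gal(Q(zeta_344)/Q) ≅ Z/2Z × Z/2Z × Z/42Z.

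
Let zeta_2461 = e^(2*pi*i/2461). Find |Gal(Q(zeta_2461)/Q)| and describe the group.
|Gal(Q(zeta_2461)/Q)| = phi(2461) = 2332; group ≅ (Z/2461Z)^* ≅ Z/22Z × Z/106Z

The n-th cyclotomic polynomial Φ_2461(x) is the minimal polynomial of zeta_2461 over Q and has degree phi(2461) = 2332. So Q(zeta_2461) is a degree-2332 Galois extension with Galois group (Z/2461Z)^*. By CRT, (Z/2461Z)^* ≅ (Z/23Z)^* × (Z/107Z)^*. Each prime-power unit group is (Z/23Z)^* ≅ Z/22Z; (Z/107Z)^* ≅ Z/106Z. Hence Gal(Q(zeta_2461)/Q) ≅ Z/22Z × Z/106Z.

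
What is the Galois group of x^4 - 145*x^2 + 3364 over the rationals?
Gal(K/Q) = Z/2Z (cyclic of order 2)

f factors as (x^2 - 29)(x^2 - 116), so the splitting field is K = Q(sqrt(29), sqrt(116)). The squarefree part of 29 is 29 and the squarefree part of 116 is also 29, so sqrt(29) and sqrt(116) are both rational multiples of sqrt(29). Hence Q(sqrt(29)) = Q(sqrt(116)) = Q(sqrt(29)), and the splitting field collapses to a single degree-2 extension with Galois group Z/2Z.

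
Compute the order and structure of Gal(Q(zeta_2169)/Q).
|Gal(Q(zeta_2169)/Q)| = phi(2169) = 1440; group ≅ (Z/2169Z)^* ≅ Z/6Z × Z/240Z

The n-th cyclotomic polynomial Φ_2169(x) is the minimal polynomial of zeta_2169 over Q and has degree phi(2169) = 1440. So Q(zeta_2169) is a degree-1440 Galois extension with Galois group (Z/2169Z)^*. By CRT, (Z/2169Z)^* ≅ (Z/9Z)^* × (Z/241Z)^*. Each prime-power unit group is (Z/9Z)^* ≅ Z/6Z; (Z/241Z)^* ≅ Z/240Z. Hence Gal(Q(zeta_2169)/Q) ≅ Z/6Z × Z/240Z.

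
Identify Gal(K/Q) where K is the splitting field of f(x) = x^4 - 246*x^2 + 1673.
Gal(K/Q) = V_4 (Klein four-group, Z/2Z × Z/2Z)

f factors as (x^2 - 239)(x^2 - 7), so the splitting field is K = Q(sqrt(239), sqrt(7)). The elements 239, 7, 1673 are all non-squares in Q, so sqrt(239) and sqrt(7) generate independent quadratic extensions. Thus [K:Q] = 4 and Gal(K/Q) is generated by the two order-2 automorphisms sqrt(239) ↦ -sqrt(239) and sqrt(7) ↦ -sqrt(7), giving V_4.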